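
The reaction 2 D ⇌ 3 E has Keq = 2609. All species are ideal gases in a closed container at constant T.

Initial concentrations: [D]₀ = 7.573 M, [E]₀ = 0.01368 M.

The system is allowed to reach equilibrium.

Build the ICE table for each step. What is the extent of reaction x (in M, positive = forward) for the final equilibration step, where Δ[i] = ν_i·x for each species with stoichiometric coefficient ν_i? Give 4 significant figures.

x = 3.459 M

Q₀ = 4.4640e-08 vs Keq = 2609 ⇒ Q<K, forward
Step 1:
                    D           E
  init          7.573     0.01368
  Δ            -6.917       10.38
  eq           0.6556       10.39
  solve Keq expr → x = 3.459; check Q = 2609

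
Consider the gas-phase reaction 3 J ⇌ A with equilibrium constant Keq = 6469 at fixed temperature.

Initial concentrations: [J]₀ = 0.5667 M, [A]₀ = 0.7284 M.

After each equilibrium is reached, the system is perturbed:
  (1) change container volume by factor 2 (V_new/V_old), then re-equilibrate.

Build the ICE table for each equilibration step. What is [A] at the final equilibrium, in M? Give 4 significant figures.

Q₀ = 4.002 vs Keq = 6469 ⇒ Q<K, forward
Step 1:
                   J          A
  I           0.5667     0.7284
  C          -0.5149     0.1716
  E          0.05182        0.9
  solve Keq expr → x = 0.1716; check Q = 6469
Then change container volume by factor 2 (V_new/V_old).
Step 2:
                   J          A
  I          0.02591       0.45
  C          0.01507  -0.005022
  E          0.04097      0.445
  solve Keq expr → x = -0.005022; check Q = 6469

[A]_eq = 0.445 M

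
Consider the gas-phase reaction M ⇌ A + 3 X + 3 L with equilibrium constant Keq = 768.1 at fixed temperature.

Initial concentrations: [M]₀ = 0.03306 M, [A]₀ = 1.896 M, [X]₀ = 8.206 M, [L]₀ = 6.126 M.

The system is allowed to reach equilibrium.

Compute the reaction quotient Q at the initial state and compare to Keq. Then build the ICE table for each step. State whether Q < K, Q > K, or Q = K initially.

Q₀ = 7.2855e+06; Q > K (proceeds reverse)

Q₀ = 7.2855e+06 vs Keq = 768.1 ⇒ Q>K, reverse
Step 1:
                   M          A          X          L
  Initial    0.03306      1.896      8.206      6.126
  Change       1.219     -1.219     -3.656     -3.656
  Equil        1.252     0.6773       4.55       2.47
  solve Keq expr → x = -1.219; check Q = 768.1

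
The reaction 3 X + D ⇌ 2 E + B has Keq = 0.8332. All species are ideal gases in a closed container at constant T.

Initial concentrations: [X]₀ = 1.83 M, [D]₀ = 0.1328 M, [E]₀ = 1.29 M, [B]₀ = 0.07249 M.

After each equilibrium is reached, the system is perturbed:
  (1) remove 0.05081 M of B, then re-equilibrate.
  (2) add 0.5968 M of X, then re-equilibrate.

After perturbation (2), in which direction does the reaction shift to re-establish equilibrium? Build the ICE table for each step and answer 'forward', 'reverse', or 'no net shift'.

Direction: forward

Q₀ = 0.1482 vs Keq = 0.8332 ⇒ Q<K, forward
Step 1:
                    X           D           E           B
  init           1.83      0.1328        1.29     0.07249
  Δ           -0.1834    -0.06114      0.1223     0.06114
  eq            1.647     0.07166       1.412      0.1336
  solve Keq expr → x = 0.06114; check Q = 0.8332
Then remove 0.05081 M of B.
Step 2:
                    X           D           E           B
  init          1.647     0.07166       1.412     0.08282
  Δ          -0.04101    -0.01367     0.02734     0.01367
  eq            1.606     0.05799        1.44     0.09649
  solve Keq expr → x = 0.01367; check Q = 0.8332
Then add 0.5968 M of X.
Step 3:
                    X           D           E           B
  init          2.202     0.05799        1.44     0.09649
  Δ          -0.07377    -0.02459     0.04918     0.02459
  eq            2.129      0.0334       1.489      0.1211
  solve Keq expr → x = 0.02459; check Q = 0.8332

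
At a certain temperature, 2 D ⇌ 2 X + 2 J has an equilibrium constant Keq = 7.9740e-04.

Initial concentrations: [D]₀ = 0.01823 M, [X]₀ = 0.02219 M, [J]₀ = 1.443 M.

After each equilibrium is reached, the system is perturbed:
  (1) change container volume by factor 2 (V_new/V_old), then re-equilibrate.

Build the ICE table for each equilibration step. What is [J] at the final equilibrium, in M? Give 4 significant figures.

Q₀ = 3.085 vs Keq = 7.9740e-04 ⇒ Q>K, reverse
Step 1:
                    D           X           J
  Initial     0.01823     0.02219       1.443
  Change       0.0214     -0.0214     -0.0214
  Equil       0.03963  7.8726e-04       1.422
  solve Keq expr → x = -0.0107; check Q = 7.9740e-04
Then change container volume by factor 2 (V_new/V_old).
Step 2:
                    D           X           J
  Initial     0.01982  3.9363e-04      0.7108
  Change  -3.7819e-04  3.7819e-04  3.7819e-04
  Equil       0.01944  7.7182e-04      0.7112
  solve Keq expr → x = 1.8910e-04; check Q = 7.9740e-04

[J]_eq = 0.7112 M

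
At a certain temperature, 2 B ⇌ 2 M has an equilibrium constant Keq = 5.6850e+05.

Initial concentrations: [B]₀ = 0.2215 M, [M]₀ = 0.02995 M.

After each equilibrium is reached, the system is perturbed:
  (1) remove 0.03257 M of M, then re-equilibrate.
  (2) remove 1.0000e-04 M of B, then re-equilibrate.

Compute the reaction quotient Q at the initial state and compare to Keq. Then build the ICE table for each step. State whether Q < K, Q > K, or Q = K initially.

Q₀ = 0.01828 vs Keq = 5.6850e+05 ⇒ Q<K, forward
Step 1:
                    B           M
  init         0.2215     0.02995
  Δ           -0.2212      0.2212
  eq       3.3305e-04      0.2511
  solve Keq expr → x = 0.1106; check Q = 5.6850e+05
Then remove 0.03257 M of M.
Step 2:
                    B           M
  init     3.3305e-04      0.2185
  Δ       -4.3140e-05  4.3140e-05
  eq       2.8991e-04      0.2186
  solve Keq expr → x = 2.1570e-05; check Q = 5.6850e+05
Then remove 1.0000e-04 M of B.
Step 3:
                    B           M
  init     1.8991e-04      0.2186
  Δ        9.9868e-05 -9.9868e-05
  eq       2.8978e-04      0.2185
  solve Keq expr → x = -4.9934e-05; check Q = 5.6850e+05

Q₀ = 0.01828; Q < K (proceeds forward)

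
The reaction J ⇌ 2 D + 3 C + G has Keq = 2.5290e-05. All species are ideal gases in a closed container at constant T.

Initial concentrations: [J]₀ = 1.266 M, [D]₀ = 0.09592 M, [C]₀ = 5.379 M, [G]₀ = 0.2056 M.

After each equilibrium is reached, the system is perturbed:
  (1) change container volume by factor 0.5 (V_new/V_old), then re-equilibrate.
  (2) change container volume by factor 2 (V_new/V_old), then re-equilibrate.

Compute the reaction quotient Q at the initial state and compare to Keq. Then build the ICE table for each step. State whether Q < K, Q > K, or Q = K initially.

Q₀ = 0.2325 vs Keq = 2.5290e-05 ⇒ Q>K, reverse
Step 1:
                    J           D           C           G
  I             1.266     0.09592       5.379      0.2056
  C           0.04736    -0.09471     -0.1421    -0.04736
  E             1.313    0.001209       5.237      0.1582
  solve Keq expr → x = -0.04736; check Q = 2.5290e-05
Then change container volume by factor 0.5 (V_new/V_old).
Step 2:
                    J           D           C           G
  I             2.627    0.002418       10.47      0.3165
  C        9.9472e-04   -0.001989   -0.002984 -9.9472e-04
  E             2.628  4.2834e-04       10.47      0.3155
  solve Keq expr → x = -9.9472e-04; check Q = 2.5290e-05
Then change container volume by factor 2 (V_new/V_old).
Step 3:
                    J           D           C           G
  I             1.314  2.1417e-04       5.235      0.1577
  C       -4.9736e-04  9.9472e-04    0.001492  4.9736e-04
  E             1.313    0.001209       5.237      0.1582
  solve Keq expr → x = 4.9736e-04; check Q = 2.5290e-05

Q₀ = 0.2325; Q > K (proceeds reverse)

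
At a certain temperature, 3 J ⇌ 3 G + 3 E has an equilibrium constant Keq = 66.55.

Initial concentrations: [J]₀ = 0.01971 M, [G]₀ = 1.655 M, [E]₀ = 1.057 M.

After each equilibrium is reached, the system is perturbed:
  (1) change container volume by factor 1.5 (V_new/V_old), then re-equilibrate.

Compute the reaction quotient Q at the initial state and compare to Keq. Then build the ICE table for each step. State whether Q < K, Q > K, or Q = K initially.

Q₀ = 6.9913e+05 vs Keq = 66.55 ⇒ Q>K, reverse
Step 1:
                    J           G           E
  Initial     0.01971       1.655       1.057
  Change       0.2565     -0.2565     -0.2565
  Equil        0.2762       1.398      0.8005
  solve Keq expr → x = -0.08551; check Q = 66.55
Then change container volume by factor 1.5 (V_new/V_old).
Step 2:
                    J           G           E
  Initial      0.1842      0.9323      0.5336
  Change     -0.04472     0.04472     0.04472
  Equil        0.1394       0.977      0.5784
  solve Keq expr → x = 0.01491; check Q = 66.55

Q₀ = 6.9913e+05; Q > K (proceeds reverse)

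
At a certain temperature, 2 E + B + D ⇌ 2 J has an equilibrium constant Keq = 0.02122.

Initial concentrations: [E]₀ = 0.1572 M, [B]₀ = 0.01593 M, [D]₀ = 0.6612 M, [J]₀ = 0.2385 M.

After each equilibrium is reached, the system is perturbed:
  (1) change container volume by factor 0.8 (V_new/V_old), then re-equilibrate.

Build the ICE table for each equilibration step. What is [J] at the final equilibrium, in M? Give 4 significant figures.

[J]_eq = 0.02641 M

Q₀ = 218.5 vs Keq = 0.02122 ⇒ Q>K, reverse
Step 1:
                   E          B          D          J
  Initial     0.1572    0.01593     0.6612     0.2385
  Change      0.2213     0.1106     0.1106    -0.2213
  Equil       0.3785     0.1266     0.7718    0.01723
  solve Keq expr → x = -0.1106; check Q = 0.02122
Then change container volume by factor 0.8 (V_new/V_old).
Step 2:
                   E          B          D          J
  Initial     0.4731     0.1582     0.9648    0.02154
  Change   -0.004869  -0.002434  -0.002434   0.004869
  Equil       0.4682     0.1558     0.9624    0.02641
  solve Keq expr → x = 0.002434; check Q = 0.02122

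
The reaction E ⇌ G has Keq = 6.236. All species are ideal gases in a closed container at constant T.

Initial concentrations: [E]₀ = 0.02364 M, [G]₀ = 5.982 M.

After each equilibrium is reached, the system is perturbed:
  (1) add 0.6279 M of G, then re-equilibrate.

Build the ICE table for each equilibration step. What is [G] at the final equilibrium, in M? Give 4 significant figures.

Q₀ = 253 vs Keq = 6.236 ⇒ Q>K, reverse
Step 1:
                  E         G
  Initial   0.02364     5.982
  Change     0.8063   -0.8063
  Equil        0.83     5.176
  solve Keq expr → x = -0.8063; check Q = 6.236
Then add 0.6279 M of G.
Step 2:
                  E         G
  Initial      0.83     5.804
  Change    0.08677  -0.08677
  Equil      0.9167     5.717
  solve Keq expr → x = -0.08677; check Q = 6.236

[G]_eq = 5.717 M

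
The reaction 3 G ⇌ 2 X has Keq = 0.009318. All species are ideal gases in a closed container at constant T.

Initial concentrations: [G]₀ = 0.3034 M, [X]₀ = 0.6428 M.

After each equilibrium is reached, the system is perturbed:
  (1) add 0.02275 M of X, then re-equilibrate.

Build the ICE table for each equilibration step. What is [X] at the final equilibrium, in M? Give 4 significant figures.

Q₀ = 14.79 vs Keq = 0.009318 ⇒ Q>K, reverse
Step 1:
                  G         X
  init       0.3034    0.6428
  Δ           0.797   -0.5314
  eq            1.1    0.1114
  solve Keq expr → x = -0.2657; check Q = 0.009318
Then add 0.02275 M of X.
Step 2:
                  G         X
  init          1.1    0.1342
  Δ         0.02776  -0.01851
  eq          1.128    0.1157
  solve Keq expr → x = -0.009253; check Q = 0.009318

[X]_eq = 0.1157 M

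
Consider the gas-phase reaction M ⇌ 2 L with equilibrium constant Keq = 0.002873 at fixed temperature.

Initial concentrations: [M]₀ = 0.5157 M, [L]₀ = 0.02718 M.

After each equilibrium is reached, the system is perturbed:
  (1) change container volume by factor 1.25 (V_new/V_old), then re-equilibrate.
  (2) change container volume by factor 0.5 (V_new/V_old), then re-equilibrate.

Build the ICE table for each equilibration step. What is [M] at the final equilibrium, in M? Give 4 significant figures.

[M]_eq = 0.8226 M

Q₀ = 0.001433 vs Keq = 0.002873 ⇒ Q<K, forward
Step 1:
                  M         L
  init       0.5157   0.02718
  Δ       -0.005552    0.0111
  eq         0.5101   0.03828
  solve Keq expr → x = 0.005552; check Q = 0.002873
Then change container volume by factor 1.25 (V_new/V_old).
Step 2:
                  M         L
  init       0.4081   0.03063
  Δ        -0.00177  0.003541
  eq         0.4063   0.03417
  solve Keq expr → x = 0.00177; check Q = 0.002873
Then change container volume by factor 0.5 (V_new/V_old).
Step 3:
                  M         L
  init       0.8127   0.06834
  Δ        0.009861  -0.01972
  eq         0.8226   0.04861
  solve Keq expr → x = -0.009861; check Q = 0.002873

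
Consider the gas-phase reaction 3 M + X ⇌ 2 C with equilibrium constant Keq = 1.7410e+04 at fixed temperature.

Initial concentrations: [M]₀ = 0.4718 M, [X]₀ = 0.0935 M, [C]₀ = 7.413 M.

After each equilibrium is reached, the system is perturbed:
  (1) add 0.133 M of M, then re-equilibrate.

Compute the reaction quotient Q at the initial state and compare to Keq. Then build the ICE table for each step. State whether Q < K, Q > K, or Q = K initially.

Q₀ = 5596 vs Keq = 1.7410e+04 ⇒ Q<K, forward
Step 1:
                    M           X           C
  Initial      0.4718      0.0935       7.413
  Change      -0.0972     -0.0324      0.0648
  Equil        0.3746      0.0611       7.478
  solve Keq expr → x = 0.0324; check Q = 1.7410e+04
Then add 0.133 M of M.
Step 2:
                    M           X           C
  Initial      0.5076      0.0611       7.478
  Change     -0.06828    -0.02276     0.04552
  Equil        0.4393     0.03834       7.523
  solve Keq expr → x = 0.02276; check Q = 1.7410e+04

Q₀ = 5596; Q < K (proceeds forward)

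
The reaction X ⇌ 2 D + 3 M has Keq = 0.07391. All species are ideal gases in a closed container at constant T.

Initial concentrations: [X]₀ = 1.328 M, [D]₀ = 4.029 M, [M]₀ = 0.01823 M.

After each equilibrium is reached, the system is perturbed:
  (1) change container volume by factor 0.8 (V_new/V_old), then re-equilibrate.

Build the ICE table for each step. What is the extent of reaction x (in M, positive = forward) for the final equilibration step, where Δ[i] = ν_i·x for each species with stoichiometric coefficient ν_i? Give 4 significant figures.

Q₀ = 7.4055e-05 vs Keq = 0.07391 ⇒ Q<K, forward
Step 1:
                   X          D          M
  I            1.328      4.029    0.01823
  C         -0.05281     0.1056     0.1584
  E            1.275      4.135     0.1767
  solve Keq expr → x = 0.05281; check Q = 0.07391
Then change container volume by factor 0.8 (V_new/V_old).
Step 2:
                   X          D          M
  I            1.594      5.168     0.2208
  C          0.01847   -0.03694   -0.05541
  E            1.612      5.131     0.1654
  solve Keq expr → x = -0.01847; check Q = 0.07391

x = -0.01847 M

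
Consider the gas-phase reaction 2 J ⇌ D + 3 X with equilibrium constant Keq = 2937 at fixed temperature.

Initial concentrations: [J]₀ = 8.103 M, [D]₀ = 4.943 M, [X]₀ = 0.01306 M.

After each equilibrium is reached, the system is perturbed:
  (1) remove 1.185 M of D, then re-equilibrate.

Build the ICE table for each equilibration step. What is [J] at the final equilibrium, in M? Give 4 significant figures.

Q₀ = 1.6770e-07 vs Keq = 2937 ⇒ Q<K, forward
Step 1:
                  J         D         X
  init        8.103     4.943   0.01306
  Δ          -6.494     3.247     9.741
  eq          1.609      8.19     9.754
  solve Keq expr → x = 3.247; check Q = 2937
Then remove 1.185 M of D.
Step 2:
                  J         D         X
  init        1.609     7.005     9.754
  Δ        -0.08648   0.04324    0.1297
  eq          1.522     7.048     9.884
  solve Keq expr → x = 0.04324; check Q = 2937

[J]_eq = 1.522 M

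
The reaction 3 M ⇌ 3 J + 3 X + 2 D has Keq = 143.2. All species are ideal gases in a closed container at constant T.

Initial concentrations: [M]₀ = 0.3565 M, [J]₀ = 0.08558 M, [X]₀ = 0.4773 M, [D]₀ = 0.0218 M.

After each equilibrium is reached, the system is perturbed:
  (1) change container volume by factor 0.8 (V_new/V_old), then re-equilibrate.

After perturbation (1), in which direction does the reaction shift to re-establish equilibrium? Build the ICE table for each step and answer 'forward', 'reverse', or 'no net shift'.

Direction: reverse

Q₀ = 7.1487e-07 vs Keq = 143.2 ⇒ Q<K, forward
Step 1:
                  M         J         X         D
  Initial    0.3565   0.08558    0.4773    0.0218
  Change    -0.3314    0.3314    0.3314    0.2209
  Equil     0.02508     0.417    0.8087    0.2427
  solve Keq expr → x = 0.1105; check Q = 143.2
Then change container volume by factor 0.8 (V_new/V_old).
Step 2:
                  M         J         X         D
  Initial   0.03135    0.5212     1.011    0.3034
  Change    0.01181  -0.01181  -0.01181 -0.007874
  Equil     0.04317    0.5094    0.9991    0.2956
  solve Keq expr → x = -0.003937; check Q = 143.2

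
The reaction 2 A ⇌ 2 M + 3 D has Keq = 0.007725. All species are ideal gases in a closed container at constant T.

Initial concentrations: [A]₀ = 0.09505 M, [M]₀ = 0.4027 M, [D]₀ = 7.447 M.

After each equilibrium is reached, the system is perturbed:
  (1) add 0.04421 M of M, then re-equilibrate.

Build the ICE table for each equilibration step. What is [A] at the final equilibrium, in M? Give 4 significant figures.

[A]_eq = 0.5393 M

Q₀ = 7413 vs Keq = 0.007725 ⇒ Q>K, reverse
Step 1:
                    A           M           D
  Initial     0.09505      0.4027       7.447
  Change       0.4003     -0.4003     -0.6004
  Equil        0.4953     0.00243       6.847
  solve Keq expr → x = -0.2001; check Q = 0.007725
Then add 0.04421 M of M.
Step 2:
                    A           M           D
  Initial      0.4953     0.04664       6.847
  Change      0.04396    -0.04396    -0.06593
  Equil        0.5393    0.002684       6.781
  solve Keq expr → x = -0.02198; check Q = 0.007725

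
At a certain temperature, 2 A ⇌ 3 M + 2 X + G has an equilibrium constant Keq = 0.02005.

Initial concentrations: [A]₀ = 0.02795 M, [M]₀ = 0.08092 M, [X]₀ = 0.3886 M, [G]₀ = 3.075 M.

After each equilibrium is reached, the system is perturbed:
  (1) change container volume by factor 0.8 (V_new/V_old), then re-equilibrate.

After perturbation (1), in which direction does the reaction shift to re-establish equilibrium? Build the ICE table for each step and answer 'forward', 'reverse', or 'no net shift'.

Direction: reverse

Q₀ = 0.315 vs Keq = 0.02005 ⇒ Q>K, reverse
Step 1:
                    A           M           X           G
  I           0.02795     0.08092      0.3886       3.075
  C           0.02129    -0.03193    -0.02129    -0.01064
  E           0.04924     0.04899      0.3673       3.064
  solve Keq expr → x = -0.01064; check Q = 0.02005
Then change container volume by factor 0.8 (V_new/V_old).
Step 2:
                    A           M           X           G
  I           0.06155     0.06124      0.4591        3.83
  C          0.007659    -0.01149   -0.007659    -0.00383
  E           0.06921     0.04975      0.4515       3.827
  solve Keq expr → x = -0.00383; check Q = 0.02005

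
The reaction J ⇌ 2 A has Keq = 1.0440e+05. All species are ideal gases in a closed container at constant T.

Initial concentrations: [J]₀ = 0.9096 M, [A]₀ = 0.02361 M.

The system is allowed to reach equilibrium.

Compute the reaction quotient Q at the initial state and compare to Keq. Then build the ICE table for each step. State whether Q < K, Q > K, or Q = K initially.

Q₀ = 6.1283e-04; Q < K (proceeds forward)

Q₀ = 6.1283e-04 vs Keq = 1.0440e+05 ⇒ Q<K, forward
Step 1:
                  J         A
  Initial    0.9096   0.02361
  Change    -0.9096     1.819
  Equil   3.2526e-05     1.843
  solve Keq expr → x = 0.9096; check Q = 1.0440e+05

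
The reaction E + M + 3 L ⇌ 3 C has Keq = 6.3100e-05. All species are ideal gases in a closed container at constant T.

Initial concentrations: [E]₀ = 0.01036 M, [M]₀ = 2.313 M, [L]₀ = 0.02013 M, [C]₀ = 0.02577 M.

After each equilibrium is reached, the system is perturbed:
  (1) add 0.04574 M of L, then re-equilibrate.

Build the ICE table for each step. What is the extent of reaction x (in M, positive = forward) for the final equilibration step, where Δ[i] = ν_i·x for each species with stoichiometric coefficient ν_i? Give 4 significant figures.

x = 2.0896e-04 M

Q₀ = 87.55 vs Keq = 6.3100e-05 ⇒ Q>K, reverse
Step 1:
                   E          M          L          C
  I          0.01036      2.313    0.02013    0.02577
  C         0.008379   0.008379    0.02514   -0.02514
  E          0.01874      2.321    0.04527 6.3379e-04
  solve Keq expr → x = -0.008379; check Q = 6.3100e-05
Then add 0.04574 M of L.
Step 2:
                   E          M          L          C
  I          0.01874      2.321    0.09101 6.3379e-04
  C       -2.0896e-04 -2.0896e-04 -6.2689e-04 6.2689e-04
  E          0.01853      2.321    0.09038   0.001261
  solve Keq expr → x = 2.0896e-04; check Q = 6.3100e-05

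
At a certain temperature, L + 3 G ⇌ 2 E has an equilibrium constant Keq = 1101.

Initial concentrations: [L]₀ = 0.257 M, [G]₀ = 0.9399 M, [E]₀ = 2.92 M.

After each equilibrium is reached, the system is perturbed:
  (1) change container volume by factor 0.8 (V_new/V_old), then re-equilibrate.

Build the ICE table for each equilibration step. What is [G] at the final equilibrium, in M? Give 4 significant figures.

[G]_eq = 0.525 M

Q₀ = 39.96 vs Keq = 1101 ⇒ Q<K, forward
Step 1:
                    L           G           E
  I             0.257      0.9399        2.92
  C           -0.1597      -0.479      0.3193
  E           0.09734      0.4609       3.239
  solve Keq expr → x = 0.1597; check Q = 1101
Then change container volume by factor 0.8 (V_new/V_old).
Step 2:
                    L           G           E
  I            0.1217      0.5761       4.049
  C          -0.01704    -0.05111     0.03407
  E            0.1046       0.525       4.083
  solve Keq expr → x = 0.01704; check Q = 1101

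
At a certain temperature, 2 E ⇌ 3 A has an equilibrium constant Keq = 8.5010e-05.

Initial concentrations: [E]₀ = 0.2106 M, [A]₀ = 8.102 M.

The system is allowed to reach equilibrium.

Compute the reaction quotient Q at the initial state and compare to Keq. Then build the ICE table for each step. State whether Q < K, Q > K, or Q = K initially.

Q₀ = 1.1991e+04 vs Keq = 8.5010e-05 ⇒ Q>K, reverse
Step 1:
                   E          A
  I           0.2106      8.102
  C             5.31     -7.965
  E             5.52     0.1373
  solve Keq expr → x = -2.655; check Q = 8.5010e-05

Q₀ = 1.1991e+04; Q > K (proceeds reverse)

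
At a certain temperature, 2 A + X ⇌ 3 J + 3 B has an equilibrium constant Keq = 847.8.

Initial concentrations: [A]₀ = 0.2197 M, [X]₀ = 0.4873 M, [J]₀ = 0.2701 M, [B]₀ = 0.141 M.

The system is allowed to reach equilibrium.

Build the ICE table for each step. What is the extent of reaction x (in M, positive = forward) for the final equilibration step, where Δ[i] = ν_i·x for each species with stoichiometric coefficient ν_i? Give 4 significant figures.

x = 0.106 M

Q₀ = 0.002348 vs Keq = 847.8 ⇒ Q<K, forward
Step 1:
                    A           X           J           B
  Initial      0.2197      0.4873      0.2701       0.141
  Change      -0.2119      -0.106      0.3179      0.3179
  Equil      0.007794      0.3813       0.588      0.4589
  solve Keq expr → x = 0.106; check Q = 847.8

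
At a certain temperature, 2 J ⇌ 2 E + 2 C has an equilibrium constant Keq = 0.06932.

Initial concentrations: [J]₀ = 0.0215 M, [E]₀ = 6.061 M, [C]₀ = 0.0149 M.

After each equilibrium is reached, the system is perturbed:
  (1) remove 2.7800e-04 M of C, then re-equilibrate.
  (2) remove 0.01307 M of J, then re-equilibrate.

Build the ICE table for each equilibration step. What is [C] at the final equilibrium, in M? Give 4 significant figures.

[C]_eq = 9.6176e-04 M

Q₀ = 17.64 vs Keq = 0.06932 ⇒ Q>K, reverse
Step 1:
                   J          E          C
  Initial     0.0215      6.061     0.0149
  Change     0.01338   -0.01338   -0.01338
  Equil      0.03488      6.048   0.001519
  solve Keq expr → x = -0.006691; check Q = 0.06932
Then remove 2.7800e-04 M of C.
Step 2:
                   J          E          C
  Initial    0.03488      6.048   0.001241
  Change  -2.6634e-04 2.6634e-04 2.6634e-04
  Equil      0.03462      6.048   0.001507
  solve Keq expr → x = 1.3317e-04; check Q = 0.06932
Then remove 0.01307 M of J.
Step 3:
                   J          E          C
  Initial    0.02155      6.048   0.001507
  Change  5.4517e-04 -5.4517e-04 -5.4517e-04
  Equil      0.02209      6.047 9.6176e-04
  solve Keq expr → x = -2.7258e-04; check Q = 0.06932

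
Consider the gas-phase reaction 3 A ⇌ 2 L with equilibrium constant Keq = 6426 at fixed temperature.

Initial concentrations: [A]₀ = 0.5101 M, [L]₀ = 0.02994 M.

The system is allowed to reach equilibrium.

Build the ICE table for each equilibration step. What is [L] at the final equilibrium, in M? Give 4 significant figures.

Q₀ = 0.006754 vs Keq = 6426 ⇒ Q<K, forward
Step 1:
                    A           L
  I            0.5101     0.02994
  C           -0.4833      0.3222
  E           0.02682      0.3521
  solve Keq expr → x = 0.1611; check Q = 6426

[L]_eq = 0.3521 M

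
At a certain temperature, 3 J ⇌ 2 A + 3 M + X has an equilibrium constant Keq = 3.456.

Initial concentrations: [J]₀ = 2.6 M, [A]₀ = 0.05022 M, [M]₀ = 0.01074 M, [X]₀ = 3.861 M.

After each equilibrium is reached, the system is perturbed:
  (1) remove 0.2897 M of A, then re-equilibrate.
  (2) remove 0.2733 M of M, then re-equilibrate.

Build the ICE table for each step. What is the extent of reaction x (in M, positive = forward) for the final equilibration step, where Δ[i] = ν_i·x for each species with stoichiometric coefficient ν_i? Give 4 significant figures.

x = 0.03046 M

Q₀ = 6.8635e-10 vs Keq = 3.456 ⇒ Q<K, forward
Step 1:
                    J           A           M           X
  I               2.6     0.05022     0.01074       3.861
  C            -1.289      0.8592       1.289      0.4296
  E             1.311      0.9095         1.3       4.291
  solve Keq expr → x = 0.4296; check Q = 3.456
Then remove 0.2897 M of A.
Step 2:
                    J           A           M           X
  I             1.311      0.6198         1.3       4.291
  C           -0.1143     0.07618      0.1143     0.03809
  E             1.197      0.6959       1.414       4.329
  solve Keq expr → x = 0.03809; check Q = 3.456
Then remove 0.2733 M of M.
Step 3:
                    J           A           M           X
  I             1.197      0.6959       1.141       4.329
  C          -0.09139     0.06093     0.09139     0.03046
  E             1.105      0.7569       1.232       4.359
  solve Keq expr → x = 0.03046; check Q = 3.456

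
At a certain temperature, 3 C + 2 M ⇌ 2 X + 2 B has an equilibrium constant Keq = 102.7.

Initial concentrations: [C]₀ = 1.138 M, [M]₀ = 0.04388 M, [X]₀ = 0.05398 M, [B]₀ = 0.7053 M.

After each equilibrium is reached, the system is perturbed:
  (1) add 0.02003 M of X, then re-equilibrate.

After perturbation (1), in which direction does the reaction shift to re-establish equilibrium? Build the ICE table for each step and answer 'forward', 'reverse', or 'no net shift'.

Q₀ = 0.5108 vs Keq = 102.7 ⇒ Q<K, forward
Step 1:
                    C           M           X           B
  I             1.138     0.04388     0.05398      0.7053
  C          -0.05683    -0.03789     0.03789     0.03789
  E             1.081    0.005993     0.09187      0.7432
  solve Keq expr → x = 0.01894; check Q = 102.7
Then add 0.02003 M of X.
Step 2:
                    C           M           X           B
  I             1.081    0.005993      0.1119      0.7432
  C          0.001798    0.001199   -0.001199   -0.001199
  E             1.083    0.007192      0.1107       0.742
  solve Keq expr → x = -5.9941e-04; check Q = 102.7

Direction: reverse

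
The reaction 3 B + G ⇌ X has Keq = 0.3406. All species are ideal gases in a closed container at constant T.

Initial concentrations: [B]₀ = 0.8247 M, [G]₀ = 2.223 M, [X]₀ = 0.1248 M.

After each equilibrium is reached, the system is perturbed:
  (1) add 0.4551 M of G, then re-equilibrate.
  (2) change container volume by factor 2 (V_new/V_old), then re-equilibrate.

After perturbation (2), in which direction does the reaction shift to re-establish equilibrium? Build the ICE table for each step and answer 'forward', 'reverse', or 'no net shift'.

Direction: reverse

Q₀ = 0.1001 vs Keq = 0.3406 ⇒ Q<K, forward
Step 1:
                    B           G           X
  I            0.8247       2.223      0.1248
  C             -0.19    -0.06332     0.06332
  E            0.6347        2.16      0.1881
  solve Keq expr → x = 0.06332; check Q = 0.3406
Then add 0.4551 M of G.
Step 2:
                    B           G           X
  I            0.6347       2.615      0.1881
  C          -0.02857   -0.009524    0.009524
  E            0.6062       2.605      0.1976
  solve Keq expr → x = 0.009524; check Q = 0.3406
Then change container volume by factor 2 (V_new/V_old).
Step 3:
                    B           G           X
  I            0.3031       1.303     0.09882
  C            0.1594     0.05314    -0.05314
  E            0.4625       1.356     0.04568
  solve Keq expr → x = -0.05314; check Q = 0.3406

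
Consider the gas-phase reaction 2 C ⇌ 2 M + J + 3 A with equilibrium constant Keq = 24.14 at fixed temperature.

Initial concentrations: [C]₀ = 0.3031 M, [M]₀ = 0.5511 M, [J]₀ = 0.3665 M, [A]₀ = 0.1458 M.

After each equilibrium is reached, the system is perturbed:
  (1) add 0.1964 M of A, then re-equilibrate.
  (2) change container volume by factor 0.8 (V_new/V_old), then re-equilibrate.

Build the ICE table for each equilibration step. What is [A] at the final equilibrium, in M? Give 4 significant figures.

Q₀ = 0.003755 vs Keq = 24.14 ⇒ Q<K, forward
Step 1:
                   C          M          J          A
  I           0.3031     0.5511     0.3665     0.1458
  C           -0.258      0.258      0.129      0.387
  E          0.04509     0.8091     0.4955     0.5328
  solve Keq expr → x = 0.129; check Q = 24.14
Then add 0.1964 M of A.
Step 2:
                   C          M          J          A
  I          0.04509     0.8091     0.4955     0.7292
  C          0.02026   -0.02026   -0.01013   -0.03039
  E          0.06535     0.7889     0.4854     0.6988
  solve Keq expr → x = -0.01013; check Q = 24.14
Then change container volume by factor 0.8 (V_new/V_old).
Step 3:
                   C          M          J          A
  I          0.08168     0.9861     0.6067     0.8735
  C          0.03082   -0.03082   -0.01541   -0.04623
  E           0.1125     0.9552     0.5913     0.8273
  solve Keq expr → x = -0.01541; check Q = 24.14

[A]_eq = 0.8273 M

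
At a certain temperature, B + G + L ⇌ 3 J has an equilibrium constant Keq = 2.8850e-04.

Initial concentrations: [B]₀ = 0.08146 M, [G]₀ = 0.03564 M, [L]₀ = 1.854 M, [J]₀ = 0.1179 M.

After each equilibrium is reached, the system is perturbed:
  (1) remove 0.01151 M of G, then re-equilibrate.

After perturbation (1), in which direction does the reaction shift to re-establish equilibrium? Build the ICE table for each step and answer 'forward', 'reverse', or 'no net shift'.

Direction: reverse

Q₀ = 0.3045 vs Keq = 2.8850e-04 ⇒ Q>K, reverse
Step 1:
                   B          G          L          J
  I          0.08146    0.03564      1.854     0.1179
  C          0.03385    0.03385    0.03385    -0.1016
  E           0.1153    0.06949      1.888    0.01634
  solve Keq expr → x = -0.03385; check Q = 2.8850e-04
Then remove 0.01151 M of G.
Step 2:
                   B          G          L          J
  I           0.1153    0.05798      1.888    0.01634
  C       3.0528e-04 3.0528e-04 3.0528e-04 -9.1585e-04
  E           0.1156    0.05829      1.888    0.01543
  solve Keq expr → x = -3.0528e-04; check Q = 2.8850e-04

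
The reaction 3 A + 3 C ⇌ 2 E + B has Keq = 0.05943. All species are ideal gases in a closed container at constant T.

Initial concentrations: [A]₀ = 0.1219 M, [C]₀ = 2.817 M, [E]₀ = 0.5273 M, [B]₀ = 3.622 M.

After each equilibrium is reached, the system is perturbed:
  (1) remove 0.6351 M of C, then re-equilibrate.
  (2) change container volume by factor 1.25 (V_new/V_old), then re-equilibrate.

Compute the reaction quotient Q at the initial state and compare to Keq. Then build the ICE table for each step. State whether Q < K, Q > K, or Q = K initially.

Q₀ = 24.87; Q > K (proceeds reverse)

Q₀ = 24.87 vs Keq = 0.05943 ⇒ Q>K, reverse
Step 1:
                   A          C          E          B
  Initial     0.1219      2.817     0.5273      3.622
  Change      0.3856     0.3856    -0.2571    -0.1285
  Equil       0.5075      3.203     0.2702      3.493
  solve Keq expr → x = -0.1285; check Q = 0.05943
Then remove 0.6351 M of C.
Step 2:
                   A          C          E          B
  Initial     0.5075      2.567     0.2702      3.493
  Change     0.05451    0.05451   -0.03634   -0.01817
  Equil        0.562      2.622     0.2339      3.475
  solve Keq expr → x = -0.01817; check Q = 0.05943
Then change container volume by factor 1.25 (V_new/V_old).
Step 3:
                   A          C          E          B
  Initial     0.4496      2.098     0.1871       2.78
  Change      0.0428     0.0428   -0.02853   -0.01427
  Equil       0.4924       2.14     0.1586      2.766
  solve Keq expr → x = -0.01427; check Q = 0.05943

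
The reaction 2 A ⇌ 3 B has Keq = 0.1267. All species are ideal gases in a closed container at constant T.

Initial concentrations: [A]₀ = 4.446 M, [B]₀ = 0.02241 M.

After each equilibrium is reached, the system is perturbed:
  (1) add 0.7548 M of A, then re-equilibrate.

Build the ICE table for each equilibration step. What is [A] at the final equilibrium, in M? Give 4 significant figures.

Q₀ = 5.6936e-07 vs Keq = 0.1267 ⇒ Q<K, forward
Step 1:
                   A          B
  Initial      4.446    0.02241
  Change      -0.781      1.172
  Equil        3.665      1.194
  solve Keq expr → x = 0.3905; check Q = 0.1267
Then add 0.7548 M of A.
Step 2:
                   A          B
  Initial       4.42      1.194
  Change    -0.09313     0.1397
  Equil        4.327      1.334
  solve Keq expr → x = 0.04656; check Q = 0.1267

[A]_eq = 4.327 M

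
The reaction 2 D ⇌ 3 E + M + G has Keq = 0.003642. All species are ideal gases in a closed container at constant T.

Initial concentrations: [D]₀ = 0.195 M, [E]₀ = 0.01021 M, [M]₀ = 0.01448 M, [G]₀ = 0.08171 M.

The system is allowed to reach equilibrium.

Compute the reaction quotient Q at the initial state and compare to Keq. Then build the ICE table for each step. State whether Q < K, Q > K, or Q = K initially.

Q₀ = 3.3117e-08 vs Keq = 0.003642 ⇒ Q<K, forward
Step 1:
                   D          E          M          G
  init         0.195    0.01021    0.01448    0.08171
  Δ           -0.099     0.1485     0.0495     0.0495
  eq           0.096     0.1587    0.06398     0.1312
  solve Keq expr → x = 0.0495; check Q = 0.003642

Q₀ = 3.3117e-08; Q < K (proceeds forward)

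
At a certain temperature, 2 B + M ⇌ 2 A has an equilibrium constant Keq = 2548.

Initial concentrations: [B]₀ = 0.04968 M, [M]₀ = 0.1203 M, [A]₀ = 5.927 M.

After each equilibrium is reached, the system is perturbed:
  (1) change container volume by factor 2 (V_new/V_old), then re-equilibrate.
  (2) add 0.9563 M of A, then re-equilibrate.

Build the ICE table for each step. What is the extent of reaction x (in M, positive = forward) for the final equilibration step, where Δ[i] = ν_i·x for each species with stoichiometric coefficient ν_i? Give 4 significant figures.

x = -0.01865 M

Q₀ = 1.1832e+05 vs Keq = 2548 ⇒ Q>K, reverse
Step 1:
                   B          M          A
  Initial    0.04968     0.1203      5.927
  Change       0.194    0.09699     -0.194
  Equil       0.2437     0.2173      5.733
  solve Keq expr → x = -0.09699; check Q = 2548
Then change container volume by factor 2 (V_new/V_old).
Step 2:
                   B          M          A
  Initial     0.1218     0.1086      2.867
  Change     0.03581    0.01791   -0.03581
  Equil       0.1576     0.1265      2.831
  solve Keq expr → x = -0.01791; check Q = 2548
Then add 0.9563 M of A.
Step 3:
                   B          M          A
  Initial     0.1576     0.1265      3.787
  Change      0.0373    0.01865    -0.0373
  Equil       0.1949     0.1452       3.75
  solve Keq expr → x = -0.01865; check Q = 2548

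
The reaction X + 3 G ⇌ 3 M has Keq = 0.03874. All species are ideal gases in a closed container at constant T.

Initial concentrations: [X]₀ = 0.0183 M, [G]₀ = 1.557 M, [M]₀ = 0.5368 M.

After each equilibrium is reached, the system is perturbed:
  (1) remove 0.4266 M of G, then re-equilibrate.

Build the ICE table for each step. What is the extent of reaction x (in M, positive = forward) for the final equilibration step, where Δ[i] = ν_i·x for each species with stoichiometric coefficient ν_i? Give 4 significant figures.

x = -0.01614 M

Q₀ = 2.239 vs Keq = 0.03874 ⇒ Q>K, reverse
Step 1:
                   X          G          M
  init        0.0183      1.557     0.5368
  Δ          0.08367      0.251     -0.251
  eq           0.102      1.808     0.2858
  solve Keq expr → x = -0.08367; check Q = 0.03874
Then remove 0.4266 M of G.
Step 2:
                   X          G          M
  init         0.102      1.381     0.2858
  Δ          0.01614    0.04843   -0.04843
  eq          0.1181       1.43     0.2374
  solve Keq expr → x = -0.01614; check Q = 0.03874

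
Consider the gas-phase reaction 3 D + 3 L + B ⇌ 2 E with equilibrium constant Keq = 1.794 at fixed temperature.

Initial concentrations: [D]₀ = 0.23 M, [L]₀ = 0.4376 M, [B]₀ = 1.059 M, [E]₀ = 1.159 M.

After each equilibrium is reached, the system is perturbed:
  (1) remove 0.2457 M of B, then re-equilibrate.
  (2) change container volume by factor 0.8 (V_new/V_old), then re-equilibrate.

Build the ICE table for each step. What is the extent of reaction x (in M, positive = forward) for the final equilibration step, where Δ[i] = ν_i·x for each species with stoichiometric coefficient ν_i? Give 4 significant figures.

Q₀ = 1244 vs Keq = 1.794 ⇒ Q>K, reverse
Step 1:
                  D         L         B         E
  Initial      0.23    0.4376     1.059     1.159
  Change     0.4963    0.4963    0.1654   -0.3309
  Equil      0.7263    0.9339     1.224    0.8281
  solve Keq expr → x = -0.1654; check Q = 1.794
Then remove 0.2457 M of B.
Step 2:
                  D         L         B         E
  Initial    0.7263    0.9339    0.9787    0.8281
  Change    0.02435   0.02435  0.008116  -0.01623
  Equil      0.7507    0.9583    0.9869    0.8119
  solve Keq expr → x = -0.008116; check Q = 1.794
Then change container volume by factor 0.8 (V_new/V_old).
Step 3:
                  D         L         B         E
  Initial    0.9384     1.198     1.234     1.015
  Change    -0.1454   -0.1454  -0.04846   0.09692
  Equil       0.793     1.052     1.185     1.112
  solve Keq expr → x = 0.04846; check Q = 1.794

x = 0.04846 M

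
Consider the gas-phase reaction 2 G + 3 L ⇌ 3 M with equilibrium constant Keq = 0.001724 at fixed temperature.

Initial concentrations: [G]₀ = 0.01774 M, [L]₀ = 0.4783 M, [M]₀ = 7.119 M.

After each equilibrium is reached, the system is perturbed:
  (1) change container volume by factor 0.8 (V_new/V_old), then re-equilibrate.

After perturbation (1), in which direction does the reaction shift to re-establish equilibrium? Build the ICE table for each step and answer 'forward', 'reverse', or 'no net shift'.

Q₀ = 1.0477e+07 vs Keq = 0.001724 ⇒ Q>K, reverse
Step 1:
                   G          L          M
  init       0.01774     0.4783      7.119
  Δ            3.626      5.439     -5.439
  eq           3.644      5.917       1.68
  solve Keq expr → x = -1.813; check Q = 0.001724
Then change container volume by factor 0.8 (V_new/V_old).
Step 2:
                   G          L          M
  init         4.555      7.397        2.1
  Δ          -0.1438    -0.2157     0.2157
  eq           4.411      7.181      2.316
  solve Keq expr → x = 0.0719; check Q = 0.001724

Direction: forward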